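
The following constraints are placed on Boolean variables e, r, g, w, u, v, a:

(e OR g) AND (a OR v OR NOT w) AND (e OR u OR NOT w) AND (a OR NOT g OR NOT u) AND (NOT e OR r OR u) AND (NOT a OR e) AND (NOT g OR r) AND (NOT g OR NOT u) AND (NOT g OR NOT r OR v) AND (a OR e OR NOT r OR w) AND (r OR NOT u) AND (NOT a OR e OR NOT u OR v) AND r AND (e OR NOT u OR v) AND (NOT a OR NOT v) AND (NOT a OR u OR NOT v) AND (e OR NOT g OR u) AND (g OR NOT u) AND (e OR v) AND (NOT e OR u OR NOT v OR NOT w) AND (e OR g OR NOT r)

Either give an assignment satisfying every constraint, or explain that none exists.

e = True, r = True, g = False, w = True, u = False, v = False, a = True

Unit clause (r) forces r = True.
Try e = False:
  (e OR g) forces g = True.
  (NOT a OR e) forces a = False.
  (a OR NOT g OR NOT u) forces u = False.
  clause (e OR NOT g OR u) is falsified — backtrack.
So e = True.
Set g = False.
  then (g OR NOT u) forces u = False.
Set w = True.
  then (NOT e OR u OR NOT v OR NOT w) forces v = False.
  then (a OR v OR NOT w) forces a = True.
All clauses satisfied.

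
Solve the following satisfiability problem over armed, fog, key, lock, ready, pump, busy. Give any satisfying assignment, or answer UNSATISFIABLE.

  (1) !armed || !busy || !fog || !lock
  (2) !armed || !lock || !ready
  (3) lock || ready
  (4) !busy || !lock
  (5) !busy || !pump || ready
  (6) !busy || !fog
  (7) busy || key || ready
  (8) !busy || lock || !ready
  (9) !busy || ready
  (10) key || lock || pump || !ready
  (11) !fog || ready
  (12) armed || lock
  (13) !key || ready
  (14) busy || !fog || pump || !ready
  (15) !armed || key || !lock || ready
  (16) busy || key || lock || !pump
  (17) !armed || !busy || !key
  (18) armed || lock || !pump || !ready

armed=F; fog=F; key=F; lock=T; ready=T; pump=T; busy=F

Set armed = False.
  then (armed || lock) forces lock = True.
  then (!busy || !lock) forces busy = False.
Set fog = False.
Set key = False.
  then (busy || key || ready) forces ready = True.
Set pump = True.
All clauses satisfied.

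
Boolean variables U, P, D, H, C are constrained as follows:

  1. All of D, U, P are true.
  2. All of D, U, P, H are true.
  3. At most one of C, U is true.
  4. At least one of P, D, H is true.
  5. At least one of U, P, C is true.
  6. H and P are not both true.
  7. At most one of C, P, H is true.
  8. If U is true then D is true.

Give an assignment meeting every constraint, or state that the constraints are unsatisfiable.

Unsatisfiable

Case U = True:
  (1) forces D = True.
  (1) forces P = True.
  (2) forces H = True.
  Constraint (6) is violated (H=T, P=T) — contradiction.
Case U = False:
  Constraint (1) is violated (U=F) — contradiction.
Both cases fail — unsatisfiable.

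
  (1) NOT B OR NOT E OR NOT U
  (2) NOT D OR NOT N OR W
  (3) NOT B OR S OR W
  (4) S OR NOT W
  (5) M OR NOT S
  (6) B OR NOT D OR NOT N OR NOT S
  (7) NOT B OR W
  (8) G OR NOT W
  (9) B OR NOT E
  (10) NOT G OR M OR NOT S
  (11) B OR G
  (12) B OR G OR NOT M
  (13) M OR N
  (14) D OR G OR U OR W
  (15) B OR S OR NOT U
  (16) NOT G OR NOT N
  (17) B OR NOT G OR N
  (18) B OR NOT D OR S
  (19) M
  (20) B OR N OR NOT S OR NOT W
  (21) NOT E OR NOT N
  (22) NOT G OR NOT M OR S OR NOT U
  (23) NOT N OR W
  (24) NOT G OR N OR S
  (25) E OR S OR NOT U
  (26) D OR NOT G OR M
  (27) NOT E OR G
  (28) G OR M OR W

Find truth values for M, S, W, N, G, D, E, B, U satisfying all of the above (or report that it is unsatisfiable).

M=T; S=T; W=T; N=F; G=T; D=F; E=F; B=T; U=T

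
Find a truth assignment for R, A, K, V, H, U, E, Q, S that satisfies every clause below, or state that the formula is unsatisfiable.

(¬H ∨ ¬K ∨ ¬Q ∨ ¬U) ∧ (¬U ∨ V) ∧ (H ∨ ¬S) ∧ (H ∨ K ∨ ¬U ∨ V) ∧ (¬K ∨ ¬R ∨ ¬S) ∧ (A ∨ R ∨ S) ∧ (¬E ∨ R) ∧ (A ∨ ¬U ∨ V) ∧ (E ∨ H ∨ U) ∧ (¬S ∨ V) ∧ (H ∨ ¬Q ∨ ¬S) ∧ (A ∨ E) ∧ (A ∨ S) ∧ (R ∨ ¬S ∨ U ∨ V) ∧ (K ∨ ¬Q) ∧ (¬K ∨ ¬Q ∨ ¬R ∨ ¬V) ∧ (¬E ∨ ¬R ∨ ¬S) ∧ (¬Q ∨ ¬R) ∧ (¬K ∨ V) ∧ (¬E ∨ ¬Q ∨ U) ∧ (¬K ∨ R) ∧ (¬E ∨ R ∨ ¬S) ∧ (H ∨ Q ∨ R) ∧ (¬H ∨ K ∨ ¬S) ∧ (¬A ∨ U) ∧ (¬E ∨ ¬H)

Set R = True.
  then (¬Q ∨ ¬R) forces Q = False.
Set A = True.
  then (¬A ∨ U) forces U = True.
  then (¬U ∨ V) forces V = True.
Set K = True.
  then (¬K ∨ ¬R ∨ ¬S) forces S = False.
Set H = False.
Set E = True.
All clauses satisfied.

R=T; A=T; K=T; V=T; H=F; U=T; E=T; Q=F; S=F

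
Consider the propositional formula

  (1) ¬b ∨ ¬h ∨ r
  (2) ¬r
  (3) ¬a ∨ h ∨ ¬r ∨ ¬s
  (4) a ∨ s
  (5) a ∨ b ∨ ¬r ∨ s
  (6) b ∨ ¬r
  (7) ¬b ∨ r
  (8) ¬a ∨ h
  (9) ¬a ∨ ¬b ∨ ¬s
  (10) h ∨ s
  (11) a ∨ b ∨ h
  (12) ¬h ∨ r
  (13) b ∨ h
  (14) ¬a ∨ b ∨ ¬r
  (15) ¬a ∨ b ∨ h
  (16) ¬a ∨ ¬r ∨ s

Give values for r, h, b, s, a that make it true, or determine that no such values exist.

Case r = True:
  Clause (¬r) is falsified — contradiction.
Case r = False:
  (¬b ∨ r) forces b = False.
  (¬h ∨ r) forces h = False.
  Clause (b ∨ h) is falsified — contradiction.
Both cases fail, so the formula is unsatisfiable.

UNSATISFIABLE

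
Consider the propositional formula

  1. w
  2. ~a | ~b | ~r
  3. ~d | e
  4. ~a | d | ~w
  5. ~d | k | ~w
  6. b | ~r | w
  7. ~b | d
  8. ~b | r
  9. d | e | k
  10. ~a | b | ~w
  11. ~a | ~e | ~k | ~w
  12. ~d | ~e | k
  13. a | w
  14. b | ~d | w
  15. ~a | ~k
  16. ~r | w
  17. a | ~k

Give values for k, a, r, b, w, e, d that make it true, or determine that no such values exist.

k = False, a = False, r = False, b = False, w = True, e = True, d = False

Unit clause (w) forces w = True.
Set k = False.
  then (~d | k | ~w) forces d = False.
  then (~b | d) forces b = False.
  then (d | e | k) forces e = True.
  then (~a | b | ~w) forces a = False.
Set r = False.
All clauses satisfied.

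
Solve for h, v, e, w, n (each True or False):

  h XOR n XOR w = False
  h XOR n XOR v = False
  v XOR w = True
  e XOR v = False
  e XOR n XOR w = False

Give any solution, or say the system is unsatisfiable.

Unsatisfiable

Adding constraints 1, 2, 3 mod 2: every variable appears an even number of times on the left, so the left side is 0.
But the right sides sum to 1 (mod 2). 0 ≠ 1 — the system is inconsistent.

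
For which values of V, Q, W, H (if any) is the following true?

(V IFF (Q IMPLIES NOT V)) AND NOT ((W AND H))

V = True, Q = False, W = True, H = False

  V IFF (Q IMPLIES NOT V) = True
    Q IMPLIES NOT V = True
      NOT V = False
  NOT ((W AND H)) = True
    W AND H = False
Both conjuncts True, so the formula holds.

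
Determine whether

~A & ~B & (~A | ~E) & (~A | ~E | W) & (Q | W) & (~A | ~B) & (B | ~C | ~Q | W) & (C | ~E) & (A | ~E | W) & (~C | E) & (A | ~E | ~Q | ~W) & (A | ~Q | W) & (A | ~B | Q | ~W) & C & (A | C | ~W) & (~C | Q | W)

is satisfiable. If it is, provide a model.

Unit clause (~A) forces A = False.
Unit clause (~B) forces B = False.
Unit clause (C) forces C = True.
In (~C | E) only E is left, so E = True.
In (A | ~E | W) only W is left, so W = True.
In (A | ~E | ~Q | ~W) only ~Q is left, so Q = False.
All clauses satisfied.

Q=F, C=T, W=T, A=F, B=F, E=T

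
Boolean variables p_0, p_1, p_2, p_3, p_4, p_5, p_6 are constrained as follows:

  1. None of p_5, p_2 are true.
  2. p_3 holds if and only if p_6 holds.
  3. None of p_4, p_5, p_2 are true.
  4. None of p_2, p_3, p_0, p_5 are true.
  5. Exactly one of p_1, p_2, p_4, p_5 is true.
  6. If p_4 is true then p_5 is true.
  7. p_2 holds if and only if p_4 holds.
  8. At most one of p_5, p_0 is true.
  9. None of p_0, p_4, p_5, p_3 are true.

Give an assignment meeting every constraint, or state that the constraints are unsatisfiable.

p_0: False; p_1: True; p_2: False; p_3: False; p_4: False; p_5: False; p_6: False

  (1) {p_5, p_2}: 0 true — none ✓
  (2) p_3=F, p_6=F — same ✓
  (3) {p_4, p_5, p_2}: 0 true — none ✓
  (4) {p_2, p_3, p_0, p_5}: 0 true — none ✓
  (5) {p_1, p_2, p_4, p_5}: 1 true — exactly one ✓
  (6) p_4=F ⇒ p_5: vacuous ✓
  (7) p_2=F, p_4=F — same ✓
  (8) {p_5, p_0}: 0 true — at most one ✓
  (9) {p_0, p_4, p_5, p_3}: 0 true — none ✓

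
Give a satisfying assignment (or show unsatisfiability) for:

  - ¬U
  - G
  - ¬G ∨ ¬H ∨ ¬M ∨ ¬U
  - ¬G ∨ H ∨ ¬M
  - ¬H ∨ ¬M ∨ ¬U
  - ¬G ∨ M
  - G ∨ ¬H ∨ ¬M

U = False, H = True, G = True, M = True

Unit clause (¬U) forces U = False.
Unit clause (G) forces G = True.
In (¬G ∨ M) only M is left, so M = True.
In (¬G ∨ H ∨ ¬M) only H is left, so H = True.
All clauses satisfied.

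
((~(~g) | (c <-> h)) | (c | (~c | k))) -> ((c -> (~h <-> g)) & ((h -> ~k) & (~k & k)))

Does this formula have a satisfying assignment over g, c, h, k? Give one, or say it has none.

The formula is unsatisfiable.

Case k = True: the formula becomes ((~(~g) | (c <-> h)) | True) -> ((c -> (~h <-> g)) & False) = False.
Case k = False: the formula simplifies to ~(((~(~g) | (c <-> h)) | (c | ~c))).
  c = True: this becomes ~(((~(~g) | h) | True)) = False.
  c = False: this becomes ~(((~(~g) | ~h) | True)) = False.
Both cases fail — unsatisfiable.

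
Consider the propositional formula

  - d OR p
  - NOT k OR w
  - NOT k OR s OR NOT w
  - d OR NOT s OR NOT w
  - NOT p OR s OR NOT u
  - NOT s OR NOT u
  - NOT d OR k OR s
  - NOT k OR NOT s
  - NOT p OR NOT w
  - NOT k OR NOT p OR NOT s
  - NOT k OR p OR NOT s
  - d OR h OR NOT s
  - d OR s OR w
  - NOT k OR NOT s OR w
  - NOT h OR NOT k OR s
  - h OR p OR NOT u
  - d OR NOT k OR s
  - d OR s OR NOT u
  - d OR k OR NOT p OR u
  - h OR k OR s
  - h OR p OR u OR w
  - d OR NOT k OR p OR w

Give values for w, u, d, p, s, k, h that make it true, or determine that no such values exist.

Set w = True.
  then (NOT p OR NOT w) forces p = False.
  then (d OR p) forces d = True.
Try u = True:
  (NOT s OR NOT u) forces s = False.
  (NOT k OR s OR NOT w) forces k = False.
  clause (NOT d OR k OR s) is falsified — backtrack.
So u = False.
Try s = False:
  (NOT k OR s OR NOT w) forces k = False.
  clause (NOT d OR k OR s) is falsified — backtrack.
So s = True.
  then (NOT k OR NOT s) forces k = False.
Set h = False.
All clauses satisfied.

w=T; u=F; d=T; p=F; s=T; k=F; h=F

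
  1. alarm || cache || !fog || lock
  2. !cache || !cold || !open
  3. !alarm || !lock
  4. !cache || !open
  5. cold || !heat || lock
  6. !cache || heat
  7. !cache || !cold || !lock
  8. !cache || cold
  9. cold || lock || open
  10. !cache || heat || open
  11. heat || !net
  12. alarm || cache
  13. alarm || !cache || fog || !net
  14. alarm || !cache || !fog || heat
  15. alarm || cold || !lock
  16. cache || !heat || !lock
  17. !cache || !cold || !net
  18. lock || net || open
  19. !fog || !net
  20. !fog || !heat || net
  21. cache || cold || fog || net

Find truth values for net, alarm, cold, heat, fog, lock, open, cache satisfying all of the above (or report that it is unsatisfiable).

net=F; alarm=T; cold=F; heat=F; fog=T; lock=F; open=T; cache=F

Set net = False.
Set alarm = True.
  then (!alarm || !lock) forces lock = False.
  then (lock || net || open) forces open = True.
  then (!cache || !open) forces cache = False.
Set cold = False.
  then (cold || !heat || lock) forces heat = False.
  then (cache || cold || fog || net) forces fog = True.
All clauses satisfied.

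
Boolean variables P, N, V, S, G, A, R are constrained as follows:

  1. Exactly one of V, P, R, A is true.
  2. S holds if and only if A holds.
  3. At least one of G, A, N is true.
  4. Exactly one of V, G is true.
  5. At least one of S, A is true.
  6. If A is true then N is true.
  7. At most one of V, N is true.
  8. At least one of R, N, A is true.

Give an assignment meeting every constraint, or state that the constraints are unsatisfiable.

P=F; N=T; V=F; S=T; G=T; A=T; R=F

  (1) {V, P, R, A}: 1 true — exactly one ✓
  (2) S=T, A=T — same ✓
  (3) {G, A, N}: 3 true — at least one ✓
  (4) {V, G}: 1 true — exactly one ✓
  (5) {S, A}: 2 true — at least one ✓
  (6) A=T ⇒ N: T ✓
  (7) {V, N}: 1 true — at most one ✓
  (8) {R, N, A}: 2 true — at least one ✓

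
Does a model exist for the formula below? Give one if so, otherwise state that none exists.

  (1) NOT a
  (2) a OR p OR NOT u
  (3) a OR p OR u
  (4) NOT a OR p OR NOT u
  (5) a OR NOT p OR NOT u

Unit clause (NOT a) forces a = False.
Try u = True:
  (a OR p OR NOT u) forces p = True.
  clause (a OR NOT p OR NOT u) is falsified — backtrack.
So u = False.
  then (a OR p OR u) forces p = True.
All clauses satisfied.

a = False, u = False, p = True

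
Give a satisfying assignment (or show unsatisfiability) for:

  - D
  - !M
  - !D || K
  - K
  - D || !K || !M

D=T; K=T; M=F

Unit clause (D) forces D = True.
Unit clause (!M) forces M = False.
In (!D || K) only K is left, so K = True.
Check each clause:
  (D): D holds.
  (!M): !M holds.
  (!D || K): K holds.
  (K): K holds.
  (D || !K || !M): D holds.
All clauses satisfied.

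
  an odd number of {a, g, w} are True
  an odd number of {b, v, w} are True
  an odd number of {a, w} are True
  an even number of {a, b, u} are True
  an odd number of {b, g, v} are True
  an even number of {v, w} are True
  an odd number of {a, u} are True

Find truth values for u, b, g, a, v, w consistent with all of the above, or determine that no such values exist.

u: False, b: True, g: False, a: True, v: False, w: False

{a, g, w}: 1 true → odd ✓
{b, v, w}: 1 true → odd ✓
{a, w}: 1 true → odd ✓
{a, b, u}: 2 true → even ✓
{b, g, v}: 1 true → odd ✓
{v, w}: 0 true → even ✓
{a, u}: 1 true → odd ✓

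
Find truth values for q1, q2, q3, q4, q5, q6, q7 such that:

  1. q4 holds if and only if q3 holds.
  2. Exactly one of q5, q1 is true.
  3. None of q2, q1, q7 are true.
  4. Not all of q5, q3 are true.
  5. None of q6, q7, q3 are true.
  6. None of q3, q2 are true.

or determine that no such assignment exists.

q1 = False, q2 = False, q3 = False, q4 = False, q5 = True, q6 = False, q7 = False

  (1) q4=F, q3=F — same ✓
  (2) {q5, q1}: 1 true — exactly one ✓
  (3) {q2, q1, q7}: 0 true — none ✓
  (4) {q5, q3}: 1/2 true — not all ✓
  (5) {q6, q7, q3}: 0 true — none ✓
  (6) {q3, q2}: 0 true — none ✓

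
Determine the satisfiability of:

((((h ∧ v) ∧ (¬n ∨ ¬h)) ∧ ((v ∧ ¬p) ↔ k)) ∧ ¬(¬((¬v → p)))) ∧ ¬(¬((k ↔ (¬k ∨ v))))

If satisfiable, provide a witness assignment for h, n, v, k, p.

h: True, n: False, v: True, k: True, p: False

  (((h ∧ v) ∧ (¬n ∨ ¬h)) ∧ ((v ∧ ¬p) ↔ k)) ∧ ¬(¬((¬v → p))) = True
    ((h ∧ v) ∧ (¬n ∨ ¬h)) ∧ ((v ∧ ¬p) ↔ k) = True
      (h ∧ v) ∧ (¬n ∨ ¬h) = True
        h ∧ v = True
        ¬n ∨ ¬h = True
          ¬n = True
          ¬h = False
      (v ∧ ¬p) ↔ k = True
        v ∧ ¬p = True
          ¬p = True
    ¬(¬((¬v → p))) = True
      ¬((¬v → p)) = False
        ¬v → p = True
          ¬v = False
  ¬(¬((k ↔ (¬k ∨ v)))) = True
    ¬((k ↔ (¬k ∨ v))) = False
      k ↔ (¬k ∨ v) = True
        ¬k ∨ v = True
          ¬k = False
Both conjuncts True, so the formula holds.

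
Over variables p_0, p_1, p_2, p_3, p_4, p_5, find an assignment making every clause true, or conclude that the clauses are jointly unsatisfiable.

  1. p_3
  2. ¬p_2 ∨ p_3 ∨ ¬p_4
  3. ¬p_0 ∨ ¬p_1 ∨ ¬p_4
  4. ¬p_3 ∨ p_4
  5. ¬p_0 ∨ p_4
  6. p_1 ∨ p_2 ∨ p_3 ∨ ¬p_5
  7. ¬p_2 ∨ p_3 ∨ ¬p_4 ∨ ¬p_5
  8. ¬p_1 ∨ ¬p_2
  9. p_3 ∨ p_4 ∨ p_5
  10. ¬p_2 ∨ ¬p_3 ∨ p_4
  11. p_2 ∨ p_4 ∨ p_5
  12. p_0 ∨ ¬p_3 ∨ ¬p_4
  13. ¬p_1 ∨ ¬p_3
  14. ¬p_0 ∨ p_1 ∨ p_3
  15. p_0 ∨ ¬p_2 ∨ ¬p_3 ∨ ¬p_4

p_0 = True; p_1 = False; p_2 = True; p_3 = True; p_4 = True; p_5 = False

Unit clause (p_3) forces p_3 = True.
In (¬p_3 ∨ p_4) only p_4 is left, so p_4 = True.
In (p_0 ∨ ¬p_3 ∨ ¬p_4) only p_0 is left, so p_0 = True.
In (¬p_1 ∨ ¬p_3) only ¬p_1 is left, so p_1 = False.
Set p_2 = True.
Set p_5 = False.
All clauses satisfied.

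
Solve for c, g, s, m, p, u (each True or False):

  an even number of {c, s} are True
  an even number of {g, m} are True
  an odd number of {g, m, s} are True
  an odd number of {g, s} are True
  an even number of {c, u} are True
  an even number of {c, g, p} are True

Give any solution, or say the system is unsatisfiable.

c = True; g = False; s = True; m = False; p = True; u = True

{c, s}: 2 true → even ✓
{g, m}: 0 true → even ✓
{g, m, s}: 1 true → odd ✓
{g, s}: 1 true → odd ✓
{c, u}: 2 true → even ✓
{c, g, p}: 2 true → even ✓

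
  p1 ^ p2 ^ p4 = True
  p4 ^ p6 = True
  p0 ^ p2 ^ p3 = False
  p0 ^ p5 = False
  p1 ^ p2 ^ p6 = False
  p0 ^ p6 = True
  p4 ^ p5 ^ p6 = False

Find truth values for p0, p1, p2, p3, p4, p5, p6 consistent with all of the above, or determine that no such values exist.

p0 = True, p1 = False, p2 = False, p3 = True, p4 = True, p5 = True, p6 = False

p1 ^ p2 ^ p4 = F ^ F ^ T = True ✓
p4 ^ p6 = T ^ F = True ✓
p0 ^ p2 ^ p3 = T ^ F ^ T = False ✓
p0 ^ p5 = T ^ T = False ✓
p1 ^ p2 ^ p6 = F ^ F ^ F = False ✓
p0 ^ p6 = T ^ F = True ✓
p4 ^ p5 ^ p6 = T ^ T ^ F = False ✓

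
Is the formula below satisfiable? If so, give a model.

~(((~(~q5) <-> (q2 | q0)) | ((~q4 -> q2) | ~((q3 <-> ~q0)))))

q0=T, q2=F, q3=F, q4=F, q5=F

  ~(((~(~q5) <-> (q2 | q0)) | ((~q4 -> q2) | ~((q3 <-> ~q0))))) = True
    (~(~q5) <-> (q2 | q0)) | ((~q4 -> q2) | ~((q3 <-> ~q0))) = False
      ~(~q5) <-> (q2 | q0) = False
        ~(~q5) = False
          ~q5 = True
        q2 | q0 = True
      (~q4 -> q2) | ~((q3 <-> ~q0)) = False
        ~q4 -> q2 = False
          ~q4 = True
        ~((q3 <-> ~q0)) = False
          q3 <-> ~q0 = True
            ~q0 = False
The formula evaluates to True.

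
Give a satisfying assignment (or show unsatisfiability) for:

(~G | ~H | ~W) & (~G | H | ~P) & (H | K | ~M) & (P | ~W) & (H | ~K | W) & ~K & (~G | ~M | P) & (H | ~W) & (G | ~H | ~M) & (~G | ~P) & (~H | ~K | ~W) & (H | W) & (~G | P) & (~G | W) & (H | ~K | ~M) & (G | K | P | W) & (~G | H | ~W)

H = True; M = False; G = False; P = True; W = True; K = False

Unit clause (~K) forces K = False.
Try H = False:
  (H | K | ~M) forces M = False.
  (H | ~W) forces W = False.
  clause (H | W) is falsified — backtrack.
So H = True.
Set M = False.
Set G = False.
Set P = True.
Set W = True.
All clauses satisfied.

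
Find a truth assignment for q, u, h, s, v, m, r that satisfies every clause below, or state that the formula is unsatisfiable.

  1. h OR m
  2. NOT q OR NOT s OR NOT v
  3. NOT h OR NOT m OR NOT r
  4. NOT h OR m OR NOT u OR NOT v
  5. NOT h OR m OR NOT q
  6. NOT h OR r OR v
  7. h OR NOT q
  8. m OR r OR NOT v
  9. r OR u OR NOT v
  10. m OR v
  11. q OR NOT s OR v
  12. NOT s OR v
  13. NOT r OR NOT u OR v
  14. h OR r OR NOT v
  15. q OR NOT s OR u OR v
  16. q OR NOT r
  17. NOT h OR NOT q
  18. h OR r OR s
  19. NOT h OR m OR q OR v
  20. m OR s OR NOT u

q=F, u=T, h=T, s=T, v=T, m=T, r=F

Try q = True:
  (h OR NOT q) forces h = True.
  clause (NOT h OR NOT q) is falsified — backtrack.
So q = False.
  then (q OR NOT r) forces r = False.
Set u = True.
Try h = False:
  (h OR m) forces m = True.
  (h OR r OR NOT v) forces v = False.
  (q OR NOT s OR v) forces s = False.
  clause (h OR r OR s) is falsified — backtrack.
So h = True.
  then (NOT h OR r OR v) forces v = True.
  then (m OR r OR NOT v) forces m = True.
Set s = True.
All clauses satisfied.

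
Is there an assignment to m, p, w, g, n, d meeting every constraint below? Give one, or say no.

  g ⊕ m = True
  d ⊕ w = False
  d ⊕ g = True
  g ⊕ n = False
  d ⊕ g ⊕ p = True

m: False, p: False, w: False, g: True, n: True, d: False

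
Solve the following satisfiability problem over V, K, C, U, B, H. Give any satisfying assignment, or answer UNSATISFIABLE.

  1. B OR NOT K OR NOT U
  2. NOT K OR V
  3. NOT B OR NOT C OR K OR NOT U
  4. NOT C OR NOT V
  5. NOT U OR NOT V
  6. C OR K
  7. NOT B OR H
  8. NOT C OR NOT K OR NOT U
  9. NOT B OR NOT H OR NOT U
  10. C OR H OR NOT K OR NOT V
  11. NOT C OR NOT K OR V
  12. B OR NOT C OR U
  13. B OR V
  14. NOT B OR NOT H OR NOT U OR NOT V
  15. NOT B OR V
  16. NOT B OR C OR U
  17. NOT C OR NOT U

Try V = False:
  (NOT K OR V) forces K = False.
  (C OR K) forces C = True.
  (B OR V) forces B = True.
  clause (NOT B OR V) is falsified — backtrack.
So V = True.
  then (NOT C OR NOT V) forces C = False.
  then (NOT U OR NOT V) forces U = False.
  then (C OR K) forces K = True.
  then (C OR H OR NOT K OR NOT V) forces H = True.
  then (NOT B OR C OR U) forces B = False.
All clauses satisfied.

V = True, K = True, C = False, U = False, B = False, H = True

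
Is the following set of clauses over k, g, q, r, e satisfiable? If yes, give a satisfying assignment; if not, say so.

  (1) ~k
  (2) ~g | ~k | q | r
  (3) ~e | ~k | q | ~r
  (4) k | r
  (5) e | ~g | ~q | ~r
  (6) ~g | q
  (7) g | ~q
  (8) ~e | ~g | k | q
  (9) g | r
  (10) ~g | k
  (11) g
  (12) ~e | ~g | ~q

Case g = True:
  (~k) forces k = False.
  Clause (~g | k) is falsified — contradiction.
Case g = False:
  Clause (g) is falsified — contradiction.
Both cases fail, so the formula is unsatisfiable.

Unsatisfiable — no assignment works.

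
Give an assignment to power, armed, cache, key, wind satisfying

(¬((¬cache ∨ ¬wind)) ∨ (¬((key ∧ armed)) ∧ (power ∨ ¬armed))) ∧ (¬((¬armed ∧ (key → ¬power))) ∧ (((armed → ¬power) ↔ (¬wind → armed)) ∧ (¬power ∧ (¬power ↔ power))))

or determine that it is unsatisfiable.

UNSATISFIABLE

The conjunct ¬power ↔ power is unsatisfiable on its own:
  power=F: evaluates to False.
  power=T: evaluates to False.
So the whole conjunction is unsatisfiable.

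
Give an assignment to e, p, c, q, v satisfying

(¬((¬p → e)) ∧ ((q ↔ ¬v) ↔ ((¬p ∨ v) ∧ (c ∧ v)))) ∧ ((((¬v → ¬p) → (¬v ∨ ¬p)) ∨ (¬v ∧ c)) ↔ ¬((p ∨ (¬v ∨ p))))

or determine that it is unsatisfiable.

e = False, p = False, c = False, q = True, v = True

  ¬((¬p → e)) ∧ ((q ↔ ¬v) ↔ ((¬p ∨ v) ∧ (c ∧ v))) = True
    ¬((¬p → e)) = True
      ¬p → e = False
        ¬p = True
    (q ↔ ¬v) ↔ ((¬p ∨ v) ∧ (c ∧ v)) = True
      q ↔ ¬v = False
        ¬v = False
      (¬p ∨ v) ∧ (c ∧ v) = False
        ¬p ∨ v = True
          ¬p = True
        c ∧ v = False
  (((¬v → ¬p) → (¬v ∨ ¬p)) ∨ (¬v ∧ c)) ↔ ¬((p ∨ (¬v ∨ p))) = True
    ((¬v → ¬p) → (¬v ∨ ¬p)) ∨ (¬v ∧ c) = True
      (¬v → ¬p) → (¬v ∨ ¬p) = True
        ¬v → ¬p = True
          ¬v = False
          ¬p = True
        ¬v ∨ ¬p = True
          ¬v = False
          ¬p = True
      ¬v ∧ c = False
        ¬v = False
    ¬((p ∨ (¬v ∨ p))) = True
      p ∨ (¬v ∨ p) = False
        ¬v ∨ p = False
          ¬v = False
Both conjuncts True, so the formula holds.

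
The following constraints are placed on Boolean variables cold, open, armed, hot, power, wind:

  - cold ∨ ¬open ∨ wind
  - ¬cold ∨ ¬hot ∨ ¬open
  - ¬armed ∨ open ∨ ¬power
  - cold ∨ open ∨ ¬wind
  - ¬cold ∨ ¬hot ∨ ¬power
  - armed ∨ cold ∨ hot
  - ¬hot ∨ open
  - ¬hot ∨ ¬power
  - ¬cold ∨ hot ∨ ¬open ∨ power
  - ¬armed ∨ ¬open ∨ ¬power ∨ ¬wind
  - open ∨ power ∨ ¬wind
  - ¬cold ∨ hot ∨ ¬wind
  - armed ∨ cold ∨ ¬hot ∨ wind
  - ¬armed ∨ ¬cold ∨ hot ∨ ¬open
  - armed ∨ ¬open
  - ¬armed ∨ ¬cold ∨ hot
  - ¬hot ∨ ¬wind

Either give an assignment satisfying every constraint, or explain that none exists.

Set cold = False.
Set open = True.
  then (cold ∨ ¬open ∨ wind) forces wind = True.
  then (armed ∨ ¬open) forces armed = True.
  then (¬hot ∨ ¬wind) forces hot = False.
  then (¬armed ∨ ¬open ∨ ¬power ∨ ¬wind) forces power = False.
All clauses satisfied.

cold: False; open: True; armed: True; hot: False; power: False; wind: True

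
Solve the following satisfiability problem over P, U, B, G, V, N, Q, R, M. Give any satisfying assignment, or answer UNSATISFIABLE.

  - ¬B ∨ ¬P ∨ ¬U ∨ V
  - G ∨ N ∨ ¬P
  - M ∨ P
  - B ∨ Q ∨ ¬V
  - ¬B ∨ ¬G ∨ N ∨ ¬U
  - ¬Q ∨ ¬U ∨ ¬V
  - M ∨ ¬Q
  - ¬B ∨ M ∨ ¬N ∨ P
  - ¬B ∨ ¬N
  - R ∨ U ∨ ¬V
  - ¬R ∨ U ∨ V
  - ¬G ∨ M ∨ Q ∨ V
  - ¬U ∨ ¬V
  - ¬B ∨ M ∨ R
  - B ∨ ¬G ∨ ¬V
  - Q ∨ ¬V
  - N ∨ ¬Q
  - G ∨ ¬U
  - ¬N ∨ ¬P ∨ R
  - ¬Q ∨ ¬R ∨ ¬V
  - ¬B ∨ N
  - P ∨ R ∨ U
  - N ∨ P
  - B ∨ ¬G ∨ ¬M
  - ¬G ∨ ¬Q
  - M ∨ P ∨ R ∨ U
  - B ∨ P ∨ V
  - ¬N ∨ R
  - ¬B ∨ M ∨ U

Unsatisfiable — no assignment works.

Case G = True:
  (¬G ∨ ¬Q) forces Q = False.
  (Q ∨ ¬V) forces V = False.
  (¬G ∨ M ∨ Q ∨ V) forces M = True.
  (B ∨ ¬G ∨ ¬M) forces B = True.
  (¬B ∨ ¬N) forces N = False.
  Clause (¬B ∨ N) is falsified — contradiction.
Case G = False:
  (G ∨ ¬U) forces U = False.
  If N = True:
    (¬B ∨ ¬N) forces B = False.
    (¬N ∨ R) forces R = True.
    (¬R ∨ U ∨ V) forces V = True.
    (B ∨ Q ∨ ¬V) forces Q = True.
    clause (¬Q ∨ ¬R ∨ ¬V) is falsified.
  If N = False:
    (G ∨ N ∨ ¬P) forces P = False.
    clause (N ∨ P) is falsified.
  Every sub-case reaches a contradiction.
Both cases fail, so the formula is unsatisfiable.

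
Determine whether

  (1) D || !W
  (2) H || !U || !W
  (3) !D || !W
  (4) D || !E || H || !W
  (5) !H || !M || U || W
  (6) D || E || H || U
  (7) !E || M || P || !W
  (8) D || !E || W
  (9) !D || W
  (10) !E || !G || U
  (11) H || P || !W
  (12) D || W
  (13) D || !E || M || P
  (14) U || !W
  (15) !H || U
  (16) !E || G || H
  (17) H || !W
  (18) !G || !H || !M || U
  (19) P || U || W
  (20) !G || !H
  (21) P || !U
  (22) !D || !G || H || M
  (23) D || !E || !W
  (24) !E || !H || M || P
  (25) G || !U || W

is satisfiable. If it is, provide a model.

Case D = True:
  (!D || !W) forces W = False.
  Clause (!D || W) is falsified — contradiction.
Case D = False:
  (D || !W) forces W = False.
  Clause (D || W) is falsified — contradiction.
Both cases fail, so the formula is unsatisfiable.

UNSATISFIABLE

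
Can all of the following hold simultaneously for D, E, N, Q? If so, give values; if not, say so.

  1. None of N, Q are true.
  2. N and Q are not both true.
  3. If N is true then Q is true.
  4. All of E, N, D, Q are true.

Case N = True:
  Constraint (1) is violated (N=T) — contradiction.
Case N = False:
  Constraint (4) is violated (N=F) — contradiction.
Both cases fail — unsatisfiable.

No satisfying assignment exists.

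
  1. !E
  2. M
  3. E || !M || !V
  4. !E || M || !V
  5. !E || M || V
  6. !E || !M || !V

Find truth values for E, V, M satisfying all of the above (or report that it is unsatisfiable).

E: False, V: False, M: True

Unit clause (!E) forces E = False.
Unit clause (M) forces M = True.
In (E || !M || !V) only !V is left, so V = False.
All clauses satisfied.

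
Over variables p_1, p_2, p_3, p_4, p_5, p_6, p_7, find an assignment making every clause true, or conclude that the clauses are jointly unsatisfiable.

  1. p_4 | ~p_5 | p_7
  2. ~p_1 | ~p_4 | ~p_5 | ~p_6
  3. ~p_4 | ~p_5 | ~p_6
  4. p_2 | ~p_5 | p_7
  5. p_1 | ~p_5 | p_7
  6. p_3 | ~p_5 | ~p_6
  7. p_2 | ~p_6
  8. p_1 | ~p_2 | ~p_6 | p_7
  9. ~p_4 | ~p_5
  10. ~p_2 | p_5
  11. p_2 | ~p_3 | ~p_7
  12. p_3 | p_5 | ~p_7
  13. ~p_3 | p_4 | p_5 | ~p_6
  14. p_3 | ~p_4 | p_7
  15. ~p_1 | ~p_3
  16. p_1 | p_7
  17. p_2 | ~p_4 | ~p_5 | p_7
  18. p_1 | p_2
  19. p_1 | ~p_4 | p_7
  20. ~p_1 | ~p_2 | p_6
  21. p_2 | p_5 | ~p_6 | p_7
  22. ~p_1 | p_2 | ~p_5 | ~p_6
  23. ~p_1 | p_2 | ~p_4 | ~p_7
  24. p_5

Unit clause (p_5) forces p_5 = True.
In (~p_4 | ~p_5) only ~p_4 is left, so p_4 = False.
In (p_4 | ~p_5 | p_7) only p_7 is left, so p_7 = True.
Set p_1 = True.
  then (~p_1 | ~p_3) forces p_3 = False.
  then (p_3 | ~p_5 | ~p_6) forces p_6 = False.
  then (~p_1 | ~p_2 | p_6) forces p_2 = False.
All clauses satisfied.

p_1 = True; p_2 = False; p_3 = False; p_4 = False; p_5 = True; p_6 = False; p_7 = True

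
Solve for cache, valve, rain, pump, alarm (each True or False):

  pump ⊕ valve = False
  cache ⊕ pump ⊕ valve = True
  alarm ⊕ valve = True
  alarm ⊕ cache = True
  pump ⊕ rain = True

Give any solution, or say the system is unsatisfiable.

cache = True, valve = True, rain = False, pump = True, alarm = False

pump ⊕ valve = T ⊕ T = False ✓
cache ⊕ pump ⊕ valve = T ⊕ T ⊕ T = True ✓
alarm ⊕ valve = F ⊕ T = True ✓
alarm ⊕ cache = F ⊕ T = True ✓
pump ⊕ rain = T ⊕ F = True ✓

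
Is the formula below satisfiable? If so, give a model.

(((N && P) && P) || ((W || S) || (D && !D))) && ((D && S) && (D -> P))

P: True, N: True, W: True, D: True, S: True

  ((N && P) && P) || ((W || S) || (D && !D)) = True
    (N && P) && P = True
      N && P = True
    (W || S) || (D && !D) = True
      W || S = True
      D && !D = False
        !D = False
  (D && S) && (D -> P) = True
    D && S = True
    D -> P = True
Both conjuncts True, so the formula holds.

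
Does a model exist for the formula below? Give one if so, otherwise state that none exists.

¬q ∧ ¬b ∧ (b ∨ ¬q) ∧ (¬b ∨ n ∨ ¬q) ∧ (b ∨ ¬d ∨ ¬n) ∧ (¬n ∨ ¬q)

b: False; d: True; q: False; n: False

Unit clause (¬q) forces q = False.
Unit clause (¬b) forces b = False.
Set d = True.
  then (b ∨ ¬d ∨ ¬n) forces n = False.
Check each clause:
  (¬q): ¬q holds.
  (¬b): ¬b holds.
  (b ∨ ¬q): ¬q holds.
  (¬b ∨ n ∨ ¬q): ¬b holds.
  (b ∨ ¬d ∨ ¬n): ¬n holds.
  (¬n ∨ ¬q): ¬n holds.
All clauses satisfied.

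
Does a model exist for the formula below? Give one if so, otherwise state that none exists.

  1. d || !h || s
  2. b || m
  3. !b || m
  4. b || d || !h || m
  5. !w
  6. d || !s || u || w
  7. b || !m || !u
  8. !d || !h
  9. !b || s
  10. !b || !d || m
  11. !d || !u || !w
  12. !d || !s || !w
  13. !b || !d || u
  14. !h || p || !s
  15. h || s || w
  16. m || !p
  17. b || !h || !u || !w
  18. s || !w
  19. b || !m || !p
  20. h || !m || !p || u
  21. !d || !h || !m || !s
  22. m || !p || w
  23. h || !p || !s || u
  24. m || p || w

Unit clause (!w) forces w = False.
Set b = True.
  then (!b || m) forces m = True.
  then (!b || s) forces s = True.
Set p = True.
Set h = False.
  then (h || !m || !p || u) forces u = True.
Set d = False.
All clauses satisfied.

b = True, p = True, h = False, d = False, u = True, m = True, s = True, w = False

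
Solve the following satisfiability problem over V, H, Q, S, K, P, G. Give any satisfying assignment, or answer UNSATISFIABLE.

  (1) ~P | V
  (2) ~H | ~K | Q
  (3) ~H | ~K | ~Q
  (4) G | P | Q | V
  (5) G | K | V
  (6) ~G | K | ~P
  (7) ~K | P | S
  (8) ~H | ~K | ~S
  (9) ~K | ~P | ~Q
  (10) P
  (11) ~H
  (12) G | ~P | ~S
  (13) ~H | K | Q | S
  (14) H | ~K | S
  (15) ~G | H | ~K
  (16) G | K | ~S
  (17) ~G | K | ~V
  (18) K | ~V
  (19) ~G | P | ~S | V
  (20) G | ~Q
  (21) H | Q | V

Unsatisfiable — no assignment works.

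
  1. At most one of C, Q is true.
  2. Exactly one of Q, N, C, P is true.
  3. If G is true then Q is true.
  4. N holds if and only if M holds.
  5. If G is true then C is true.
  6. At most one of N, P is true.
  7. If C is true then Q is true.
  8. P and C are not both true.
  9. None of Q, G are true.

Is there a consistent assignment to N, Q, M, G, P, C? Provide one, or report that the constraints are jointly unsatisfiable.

N=F, Q=F, M=F, G=F, P=T, C=F

  (1) {C, Q}: 0 true — at most one ✓
  (2) {Q, N, C, P}: 1 true — exactly one ✓
  (3) G=F ⇒ Q: vacuous ✓
  (4) N=F, M=F — same ✓
  (5) G=F ⇒ C: vacuous ✓
  (6) {N, P}: 1 true — at most one ✓
  (7) C=F ⇒ Q: vacuous ✓
  (8) P=T, C=F — not both ✓
  (9) {Q, G}: 0 true — none ✓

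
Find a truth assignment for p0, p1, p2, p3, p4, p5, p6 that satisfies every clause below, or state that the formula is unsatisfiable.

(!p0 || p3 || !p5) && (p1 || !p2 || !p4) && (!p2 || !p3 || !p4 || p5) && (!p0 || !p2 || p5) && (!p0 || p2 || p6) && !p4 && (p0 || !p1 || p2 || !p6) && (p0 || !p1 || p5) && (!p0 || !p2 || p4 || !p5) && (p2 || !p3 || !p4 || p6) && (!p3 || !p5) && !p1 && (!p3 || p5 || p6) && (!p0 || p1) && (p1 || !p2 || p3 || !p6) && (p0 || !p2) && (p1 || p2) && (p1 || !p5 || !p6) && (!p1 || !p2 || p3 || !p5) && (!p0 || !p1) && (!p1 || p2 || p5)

The formula is unsatisfiable.

Case p1 = True:
  Clause (!p1) is falsified — contradiction.
Case p1 = False:
  (!p4) forces p4 = False.
  (!p0 || p1) forces p0 = False.
  (p0 || !p2) forces p2 = False.
  Clause (p1 || p2) is falsified — contradiction.
Both cases fail, so the formula is unsatisfiable.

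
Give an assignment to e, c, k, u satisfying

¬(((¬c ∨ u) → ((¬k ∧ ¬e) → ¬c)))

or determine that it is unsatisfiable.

e = False, c = True, k = False, u = True

  ¬(((¬c ∨ u) → ((¬k ∧ ¬e) → ¬c))) = True
    (¬c ∨ u) → ((¬k ∧ ¬e) → ¬c) = False
      ¬c ∨ u = True
        ¬c = False
      (¬k ∧ ¬e) → ¬c = False
        ¬k ∧ ¬e = True
          ¬k = True
          ¬e = True
        ¬c = False
The formula evaluates to True.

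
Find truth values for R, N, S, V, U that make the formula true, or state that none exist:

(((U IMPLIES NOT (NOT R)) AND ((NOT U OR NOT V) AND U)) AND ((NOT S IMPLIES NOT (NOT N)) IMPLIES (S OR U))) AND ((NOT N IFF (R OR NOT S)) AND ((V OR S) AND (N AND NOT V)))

Unsatisfiable — no assignment works.

Case U = True: the formula simplifies to (NOT (NOT R) AND NOT V) AND ((NOT N IFF (R OR NOT S)) AND ((V OR S) AND (N AND NOT V))).
  R = True: simplifies to NOT V AND (NOT N AND ((V OR S) AND (N AND NOT V))).
    N = True: the conjunct NOT N is False.
    N = False: the conjunct N is False.
  R = False: the conjunct NOT (NOT R) becomes NOT (NOT False) = False.
Case U = False: the conjunct U is False.
Both cases fail — unsatisfiable.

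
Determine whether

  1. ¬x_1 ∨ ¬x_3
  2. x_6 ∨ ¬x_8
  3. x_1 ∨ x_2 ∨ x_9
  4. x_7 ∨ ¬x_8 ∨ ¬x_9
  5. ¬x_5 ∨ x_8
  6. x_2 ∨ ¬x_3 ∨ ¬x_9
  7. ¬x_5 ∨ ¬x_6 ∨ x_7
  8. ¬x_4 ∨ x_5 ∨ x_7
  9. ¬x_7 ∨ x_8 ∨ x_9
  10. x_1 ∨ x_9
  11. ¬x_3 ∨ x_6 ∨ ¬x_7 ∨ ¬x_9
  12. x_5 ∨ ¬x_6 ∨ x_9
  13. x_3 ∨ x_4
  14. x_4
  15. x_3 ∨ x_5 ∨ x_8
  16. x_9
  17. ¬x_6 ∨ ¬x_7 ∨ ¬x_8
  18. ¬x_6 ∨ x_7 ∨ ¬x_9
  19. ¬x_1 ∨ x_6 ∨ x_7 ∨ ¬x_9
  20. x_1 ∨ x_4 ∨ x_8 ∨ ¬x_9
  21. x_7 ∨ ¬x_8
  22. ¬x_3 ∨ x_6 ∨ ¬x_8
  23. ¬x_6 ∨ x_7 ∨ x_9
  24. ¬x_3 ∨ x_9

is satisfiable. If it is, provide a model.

x_1: False, x_2: True, x_3: True, x_4: True, x_5: False, x_6: True, x_7: True, x_8: False, x_9: True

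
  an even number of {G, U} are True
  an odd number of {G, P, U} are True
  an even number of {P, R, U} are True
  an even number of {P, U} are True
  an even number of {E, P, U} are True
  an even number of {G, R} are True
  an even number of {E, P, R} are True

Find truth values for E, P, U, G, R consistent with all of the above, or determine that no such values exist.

Adding constraints 2, 3, 6 mod 2: every variable appears an even number of times on the left, so the left side is 0.
But the right sides sum to 1 (mod 2). 0 ≠ 1 — the system is inconsistent.

No satisfying assignment exists.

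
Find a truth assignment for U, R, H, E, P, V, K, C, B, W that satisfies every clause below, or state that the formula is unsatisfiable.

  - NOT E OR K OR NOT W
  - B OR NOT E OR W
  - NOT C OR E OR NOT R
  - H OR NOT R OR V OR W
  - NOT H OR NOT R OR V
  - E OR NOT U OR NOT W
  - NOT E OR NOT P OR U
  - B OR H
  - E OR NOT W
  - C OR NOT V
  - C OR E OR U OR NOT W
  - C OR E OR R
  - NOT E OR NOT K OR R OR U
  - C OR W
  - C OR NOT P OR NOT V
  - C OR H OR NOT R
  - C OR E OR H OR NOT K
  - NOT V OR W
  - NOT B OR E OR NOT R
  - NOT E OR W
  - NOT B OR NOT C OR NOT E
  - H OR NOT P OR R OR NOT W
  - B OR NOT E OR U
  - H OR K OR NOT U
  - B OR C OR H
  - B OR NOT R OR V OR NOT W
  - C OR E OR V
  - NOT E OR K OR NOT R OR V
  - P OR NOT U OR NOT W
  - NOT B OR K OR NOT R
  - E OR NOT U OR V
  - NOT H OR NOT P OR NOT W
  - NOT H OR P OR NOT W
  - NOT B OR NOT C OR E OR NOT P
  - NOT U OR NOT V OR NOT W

U=F, R=F, H=T, E=F, P=F, V=F, K=F, C=T, B=T, W=F

Set U = False.
Set R = False.
Set H = True.
Try E = True:
  (NOT E OR NOT P OR U) forces P = False.
  (NOT E OR NOT K OR R OR U) forces K = False.
  (NOT E OR K OR NOT W) forces W = False.
  clause (NOT E OR W) is falsified — backtrack.
So E = False.
  then (E OR NOT W) forces W = False.
  then (C OR E OR R) forces C = True.
  then (NOT V OR W) forces V = False.
Set P = False.
Set K = False.
Set B = True.
All clauses satisfied.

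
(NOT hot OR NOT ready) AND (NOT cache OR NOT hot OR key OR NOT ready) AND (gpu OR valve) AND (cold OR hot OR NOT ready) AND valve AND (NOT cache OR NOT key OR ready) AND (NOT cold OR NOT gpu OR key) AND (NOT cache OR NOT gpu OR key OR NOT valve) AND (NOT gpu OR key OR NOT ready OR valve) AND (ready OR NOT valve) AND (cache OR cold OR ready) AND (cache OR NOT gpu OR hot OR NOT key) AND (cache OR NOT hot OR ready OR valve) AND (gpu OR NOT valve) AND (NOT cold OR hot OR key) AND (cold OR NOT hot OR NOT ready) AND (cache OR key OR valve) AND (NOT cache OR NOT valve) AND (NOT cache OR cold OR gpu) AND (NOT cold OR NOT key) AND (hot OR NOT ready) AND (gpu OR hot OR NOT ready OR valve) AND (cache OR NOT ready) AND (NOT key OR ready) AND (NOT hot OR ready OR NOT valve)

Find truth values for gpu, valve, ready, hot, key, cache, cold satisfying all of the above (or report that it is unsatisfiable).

The formula is unsatisfiable.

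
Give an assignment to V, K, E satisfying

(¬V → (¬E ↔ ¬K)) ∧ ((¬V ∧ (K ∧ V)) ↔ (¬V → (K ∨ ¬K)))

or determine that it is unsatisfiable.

The formula is unsatisfiable.

The conjunct (¬V ∧ (K ∧ V)) ↔ (¬V → (K ∨ ¬K)) is unsatisfiable on its own:
  V=F, K=F: evaluates to False.
  V=F, K=T: evaluates to False.
  V=T, K=F: evaluates to False.
  V=T, K=T: evaluates to False.
So the whole conjunction is unsatisfiable.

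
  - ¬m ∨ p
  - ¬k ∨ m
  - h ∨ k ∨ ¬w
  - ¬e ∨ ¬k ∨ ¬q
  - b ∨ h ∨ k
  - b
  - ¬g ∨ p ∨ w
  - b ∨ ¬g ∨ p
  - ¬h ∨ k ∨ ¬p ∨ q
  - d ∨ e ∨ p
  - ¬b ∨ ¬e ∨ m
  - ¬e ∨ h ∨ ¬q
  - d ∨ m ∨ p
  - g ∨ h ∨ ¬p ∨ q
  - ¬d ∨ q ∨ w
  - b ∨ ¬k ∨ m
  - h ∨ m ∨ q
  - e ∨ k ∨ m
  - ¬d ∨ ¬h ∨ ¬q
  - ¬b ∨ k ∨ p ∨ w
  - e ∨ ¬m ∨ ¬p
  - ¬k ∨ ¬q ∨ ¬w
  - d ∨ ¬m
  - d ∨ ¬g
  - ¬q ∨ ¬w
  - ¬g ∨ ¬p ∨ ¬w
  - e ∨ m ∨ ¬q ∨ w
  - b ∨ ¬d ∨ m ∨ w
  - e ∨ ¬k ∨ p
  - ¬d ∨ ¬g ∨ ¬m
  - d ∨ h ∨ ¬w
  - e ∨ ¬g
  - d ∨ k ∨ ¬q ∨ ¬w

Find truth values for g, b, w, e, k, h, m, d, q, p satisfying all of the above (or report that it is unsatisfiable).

Unit clause (b) forces b = True.
Try g = True:
  (d ∨ ¬g) forces d = True.
  (¬d ∨ ¬g ∨ ¬m) forces m = False.
  (¬k ∨ m) forces k = False.
  (¬b ∨ ¬e ∨ m) forces e = False.
  clause (e ∨ k ∨ m) is falsified — backtrack.
So g = False.
Set w = True.
  then (¬q ∨ ¬w) forces q = False.
Set e = True.
  then (¬b ∨ ¬e ∨ m) forces m = True.
  then (d ∨ ¬m) forces d = True.
  then (¬m ∨ p) forces p = True.
  then (g ∨ h ∨ ¬p ∨ q) forces h = True.
  then (¬h ∨ k ∨ ¬p ∨ q) forces k = True.
All clauses satisfied.

g=F; b=T; w=T; e=T; k=T; h=T; m=T; d=T; q=F; p=T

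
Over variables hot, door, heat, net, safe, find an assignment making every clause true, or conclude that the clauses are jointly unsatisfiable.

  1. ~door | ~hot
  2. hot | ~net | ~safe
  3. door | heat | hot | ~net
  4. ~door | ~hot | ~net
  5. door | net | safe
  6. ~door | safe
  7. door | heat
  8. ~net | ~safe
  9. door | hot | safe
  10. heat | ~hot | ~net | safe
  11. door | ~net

Set hot = True.
  then (~door | ~hot) forces door = False.
  then (door | heat) forces heat = True.
  then (door | ~net) forces net = False.
  then (door | net | safe) forces safe = True.
All clauses satisfied.

hot = True; door = False; heat = True; net = False; safe = True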